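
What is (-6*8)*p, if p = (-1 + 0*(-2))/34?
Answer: 24/17 ≈ 1.4118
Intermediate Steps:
p = -1/34 (p = (-1 + 0)*(1/34) = -1*1/34 = -1/34 ≈ -0.029412)
(-6*8)*p = -6*8*(-1/34) = -48*(-1/34) = 24/17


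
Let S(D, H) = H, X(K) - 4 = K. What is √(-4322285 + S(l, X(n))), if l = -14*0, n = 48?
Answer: I*√4322233 ≈ 2079.0*I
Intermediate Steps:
X(K) = 4 + K
l = 0
√(-4322285 + S(l, X(n))) = √(-4322285 + (4 + 48)) = √(-4322285 + 52) = √(-4322233) = I*√4322233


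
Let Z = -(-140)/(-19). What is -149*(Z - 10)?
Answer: 49170/19 ≈ 2587.9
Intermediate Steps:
Z = -140/19 (Z = -(-140)*(-1)/19 = -1*140/19 = -140/19 ≈ -7.3684)
-149*(Z - 10) = -149*(-140/19 - 10) = -149*(-330/19) = 49170/19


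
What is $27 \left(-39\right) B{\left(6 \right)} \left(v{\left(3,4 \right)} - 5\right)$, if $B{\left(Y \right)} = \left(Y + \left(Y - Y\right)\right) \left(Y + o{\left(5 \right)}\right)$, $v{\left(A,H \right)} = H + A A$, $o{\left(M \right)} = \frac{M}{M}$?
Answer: $-353808$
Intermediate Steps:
$o{\left(M \right)} = 1$
$v{\left(A,H \right)} = H + A^{2}$
$B{\left(Y \right)} = Y \left(1 + Y\right)$ ($B{\left(Y \right)} = \left(Y + \left(Y - Y\right)\right) \left(Y + 1\right) = \left(Y + 0\right) \left(1 + Y\right) = Y \left(1 + Y\right)$)
$27 \left(-39\right) B{\left(6 \right)} \left(v{\left(3,4 \right)} - 5\right) = 27 \left(-39\right) 6 \left(1 + 6\right) \left(\left(4 + 3^{2}\right) - 5\right) = - 1053 \cdot 6 \cdot 7 \left(\left(4 + 9\right) - 5\right) = - 1053 \cdot 42 \left(13 - 5\right) = - 1053 \cdot 42 \cdot 8 = \left(-1053\right) 336 = -353808$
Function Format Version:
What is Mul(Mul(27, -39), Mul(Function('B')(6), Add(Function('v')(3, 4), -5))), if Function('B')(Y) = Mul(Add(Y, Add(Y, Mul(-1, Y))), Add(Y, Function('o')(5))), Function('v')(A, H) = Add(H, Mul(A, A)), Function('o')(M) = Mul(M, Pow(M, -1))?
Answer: -353808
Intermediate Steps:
Function('o')(M) = 1
Function('v')(A, H) = Add(H, Pow(A, 2))
Function('B')(Y) = Mul(Y, Add(1, Y)) (Function('B')(Y) = Mul(Add(Y, Add(Y, Mul(-1, Y))), Add(Y, 1)) = Mul(Add(Y, 0), Add(1, Y)) = Mul(Y, Add(1, Y)))
Mul(Mul(27, -39), Mul(Function('B')(6), Add(Function('v')(3, 4), -5))) = Mul(Mul(27, -39), Mul(Mul(6, Add(1, 6)), Add(Add(4, Pow(3, 2)), -5))) = Mul(-1053, Mul(Mul(6, 7), Add(Add(4, 9), -5))) = Mul(-1053, Mul(42, Add(13, -5))) = Mul(-1053, Mul(42, 8)) = Mul(-1053, 336) = -353808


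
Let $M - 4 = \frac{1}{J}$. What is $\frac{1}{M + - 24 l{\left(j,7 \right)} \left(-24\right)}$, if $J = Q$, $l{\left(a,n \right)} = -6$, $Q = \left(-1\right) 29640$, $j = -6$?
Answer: $- \frac{29640}{102317281} \approx -0.00028969$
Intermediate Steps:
$Q = -29640$
$J = -29640$
$M = \frac{118559}{29640}$ ($M = 4 + \frac{1}{-29640} = 4 - \frac{1}{29640} = \frac{118559}{29640} \approx 4.0$)
$\frac{1}{M + - 24 l{\left(j,7 \right)} \left(-24\right)} = \frac{1}{\frac{118559}{29640} + \left(-24\right) \left(-6\right) \left(-24\right)} = \frac{1}{\frac{118559}{29640} + 144 \left(-24\right)} = \frac{1}{\frac{118559}{29640} - 3456} = \frac{1}{- \frac{102317281}{29640}} = - \frac{29640}{102317281}$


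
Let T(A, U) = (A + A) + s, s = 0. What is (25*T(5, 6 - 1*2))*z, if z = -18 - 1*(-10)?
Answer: -2000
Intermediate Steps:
z = -8 (z = -18 + 10 = -8)
T(A, U) = 2*A (T(A, U) = (A + A) + 0 = 2*A + 0 = 2*A)
(25*T(5, 6 - 1*2))*z = (25*(2*5))*(-8) = (25*10)*(-8) = 250*(-8) = -2000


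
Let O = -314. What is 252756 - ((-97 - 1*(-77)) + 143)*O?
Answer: 291378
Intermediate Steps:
252756 - ((-97 - 1*(-77)) + 143)*O = 252756 - ((-97 - 1*(-77)) + 143)*(-314) = 252756 - ((-97 + 77) + 143)*(-314) = 252756 - (-20 + 143)*(-314) = 252756 - 123*(-314) = 252756 - 1*(-38622) = 252756 + 38622 = 291378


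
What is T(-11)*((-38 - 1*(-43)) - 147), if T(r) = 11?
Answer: -1562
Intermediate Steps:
T(-11)*((-38 - 1*(-43)) - 147) = 11*((-38 - 1*(-43)) - 147) = 11*((-38 + 43) - 147) = 11*(5 - 147) = 11*(-142) = -1562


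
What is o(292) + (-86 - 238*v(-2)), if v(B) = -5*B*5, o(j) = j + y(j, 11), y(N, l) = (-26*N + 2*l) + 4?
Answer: -19260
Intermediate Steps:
y(N, l) = 4 - 26*N + 2*l
o(j) = 26 - 25*j (o(j) = j + (4 - 26*j + 2*11) = j + (4 - 26*j + 22) = j + (26 - 26*j) = 26 - 25*j)
v(B) = -25*B
o(292) + (-86 - 238*v(-2)) = (26 - 25*292) + (-86 - (-5950)*(-2)) = (26 - 7300) + (-86 - 238*50) = -7274 + (-86 - 11900) = -7274 - 11986 = -19260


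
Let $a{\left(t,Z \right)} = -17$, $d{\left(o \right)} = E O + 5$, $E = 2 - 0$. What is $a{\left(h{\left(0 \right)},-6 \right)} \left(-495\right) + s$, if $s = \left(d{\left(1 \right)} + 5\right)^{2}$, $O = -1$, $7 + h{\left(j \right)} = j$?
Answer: $8479$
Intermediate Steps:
$h{\left(j \right)} = -7 + j$
$E = 2$ ($E = 2 + 0 = 2$)
$d{\left(o \right)} = 3$ ($d{\left(o \right)} = 2 \left(-1\right) + 5 = -2 + 5 = 3$)
$s = 64$ ($s = \left(3 + 5\right)^{2} = 8^{2} = 64$)
$a{\left(h{\left(0 \right)},-6 \right)} \left(-495\right) + s = \left(-17\right) \left(-495\right) + 64 = 8415 + 64 = 8479$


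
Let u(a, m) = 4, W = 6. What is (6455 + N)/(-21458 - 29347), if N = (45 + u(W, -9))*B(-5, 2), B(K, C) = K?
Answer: -138/1129 ≈ -0.12223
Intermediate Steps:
N = -245 (N = (45 + 4)*(-5) = 49*(-5) = -245)
(6455 + N)/(-21458 - 29347) = (6455 - 245)/(-21458 - 29347) = 6210/(-50805) = 6210*(-1/50805) = -138/1129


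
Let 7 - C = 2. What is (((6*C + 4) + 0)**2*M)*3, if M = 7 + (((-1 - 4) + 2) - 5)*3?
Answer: -58956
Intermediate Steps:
C = 5 (C = 7 - 1*2 = 7 - 2 = 5)
M = -17 (M = 7 + ((-5 + 2) - 5)*3 = 7 + (-3 - 5)*3 = 7 - 8*3 = 7 - 24 = -17)
(((6*C + 4) + 0)**2*M)*3 = (((6*5 + 4) + 0)**2*(-17))*3 = (((30 + 4) + 0)**2*(-17))*3 = ((34 + 0)**2*(-17))*3 = (34**2*(-17))*3 = (1156*(-17))*3 = -19652*3 = -58956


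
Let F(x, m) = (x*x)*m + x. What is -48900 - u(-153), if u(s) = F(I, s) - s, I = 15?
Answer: -14643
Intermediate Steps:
F(x, m) = x + m*x² (F(x, m) = x²*m + x = m*x² + x = x + m*x²)
u(s) = 15 + 224*s (u(s) = 15*(1 + s*15) - s = 15*(1 + 15*s) - s = (15 + 225*s) - s = 15 + 224*s)
-48900 - u(-153) = -48900 - (15 + 224*(-153)) = -48900 - (15 - 34272) = -48900 - 1*(-34257) = -48900 + 34257 = -14643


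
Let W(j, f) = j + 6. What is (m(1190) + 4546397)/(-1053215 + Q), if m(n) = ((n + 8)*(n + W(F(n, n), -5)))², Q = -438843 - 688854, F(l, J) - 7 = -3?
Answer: -2066698306397/2180912 ≈ -9.4763e+5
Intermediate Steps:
F(l, J) = 4 (F(l, J) = 7 - 3 = 4)
W(j, f) = 6 + j
Q = -1127697
m(n) = (8 + n)²*(10 + n)² (m(n) = ((n + 8)*(n + (6 + 4)))² = ((8 + n)*(n + 10))² = ((8 + n)*(10 + n))² = (8 + n)²*(10 + n)²)
(m(1190) + 4546397)/(-1053215 + Q) = ((8 + 1190)²*(10 + 1190)² + 4546397)/(-1053215 - 1127697) = (1198²*1200² + 4546397)/(-2180912) = (1435204*1440000 + 4546397)*(-1/2180912) = (2066693760000 + 4546397)*(-1/2180912) = 2066698306397*(-1/2180912) = -2066698306397/2180912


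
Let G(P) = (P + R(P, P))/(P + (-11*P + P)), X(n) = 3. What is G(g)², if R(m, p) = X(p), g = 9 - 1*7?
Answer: 25/324 ≈ 0.077160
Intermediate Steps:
g = 2 (g = 9 - 7 = 2)
R(m, p) = 3
G(P) = -(3 + P)/(9*P) (G(P) = (P + 3)/(P + (-11*P + P)) = (3 + P)/(P - 10*P) = (3 + P)/((-9*P)) = (3 + P)*(-1/(9*P)) = -(3 + P)/(9*P))
G(g)² = ((⅑)*(-3 - 1*2)/2)² = ((⅑)*(½)*(-3 - 2))² = ((⅑)*(½)*(-5))² = (-5/18)² = 25/324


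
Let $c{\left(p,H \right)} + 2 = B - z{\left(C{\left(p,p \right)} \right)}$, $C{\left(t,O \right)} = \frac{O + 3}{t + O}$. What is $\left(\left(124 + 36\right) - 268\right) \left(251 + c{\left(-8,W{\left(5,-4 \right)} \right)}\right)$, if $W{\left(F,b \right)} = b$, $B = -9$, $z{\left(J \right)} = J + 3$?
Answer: $- \frac{102249}{4} \approx -25562.0$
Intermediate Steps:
$C{\left(t,O \right)} = \frac{3 + O}{O + t}$
$z{\left(J \right)} = 3 + J$
$c{\left(p,H \right)} = -14 - \frac{3 + p}{2 p}$ ($c{\left(p,H \right)} = -2 - \left(12 + \frac{3 + p}{p + p}\right) = -2 - \left(12 + \frac{3 + p}{2 p}\right) = -14 - \frac{3 + p}{2 p}$)
$\left(\left(124 + 36\right) - 268\right) \left(251 + c{\left(-8,W{\left(5,-4 \right)} \right)}\right) = \left(\left(124 + 36\right) - 268\right) \left(251 + \frac{-3 - -232}{2 \left(-8\right)}\right) = \left(160 - 268\right) \left(251 + \frac{1}{2} \left(- \frac{1}{8}\right) \left(-3 + 232\right)\right) = - 108 \left(251 + \frac{1}{2} \left(- \frac{1}{8}\right) 229\right) = - 108 \left(251 - \frac{229}{16}\right) = \left(-108\right) \frac{3787}{16} = - \frac{102249}{4}$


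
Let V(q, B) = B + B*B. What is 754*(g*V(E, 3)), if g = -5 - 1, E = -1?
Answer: -54288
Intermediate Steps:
V(q, B) = B + B²
g = -6
754*(g*V(E, 3)) = 754*(-18*(1 + 3)) = 754*(-18*4) = 754*(-6*12) = 754*(-72) = -54288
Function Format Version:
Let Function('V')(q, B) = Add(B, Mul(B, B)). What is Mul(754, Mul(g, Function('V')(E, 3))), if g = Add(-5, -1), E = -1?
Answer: -54288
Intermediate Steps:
Function('V')(q, B) = Add(B, Pow(B, 2))
g = -6
Mul(754, Mul(g, Function('V')(E, 3))) = Mul(754, Mul(-6, Mul(3, Add(1, 3)))) = Mul(754, Mul(-6, Mul(3, 4))) = Mul(754, Mul(-6, 12)) = Mul(754, -72) = -54288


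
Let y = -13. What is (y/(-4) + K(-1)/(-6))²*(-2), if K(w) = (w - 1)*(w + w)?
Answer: -961/72 ≈ -13.347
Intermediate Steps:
K(w) = 2*w*(-1 + w) (K(w) = (-1 + w)*(2*w) = 2*w*(-1 + w))
(y/(-4) + K(-1)/(-6))²*(-2) = (-13/(-4) + (2*(-1)*(-1 - 1))/(-6))²*(-2) = (-13*(-¼) + (2*(-1)*(-2))*(-⅙))²*(-2) = (13/4 + 4*(-⅙))²*(-2) = (13/4 - ⅔)²*(-2) = (31/12)²*(-2) = (961/144)*(-2) = -961/72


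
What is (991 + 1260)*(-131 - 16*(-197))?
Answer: 6800271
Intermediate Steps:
(991 + 1260)*(-131 - 16*(-197)) = 2251*(-131 + 3152) = 2251*3021 = 6800271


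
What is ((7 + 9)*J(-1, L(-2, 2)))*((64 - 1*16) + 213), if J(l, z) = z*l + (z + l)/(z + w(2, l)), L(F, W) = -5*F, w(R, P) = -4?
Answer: -35496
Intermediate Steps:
J(l, z) = l*z + (l + z)/(-4 + z) (J(l, z) = z*l + (z + l)/(z - 4) = l*z + (l + z)/(-4 + z))
((7 + 9)*J(-1, L(-2, 2)))*((64 - 1*16) + 213) = ((7 + 9)*((-1 - 5*(-2) - (-5*(-2))² - 4*(-1)*(-5*(-2)))/(-4 - 5*(-2))))*((64 - 1*16) + 213) = (16*((-1 + 10 - 1*10² - 4*(-1)*10)/(-4 + 10)))*((64 - 16) + 213) = (16*((-1 + 10 - 1*100 + 40)/6))*(48 + 213) = (16*((-1 + 10 - 100 + 40)/6))*261 = (16*((⅙)*(-51)))*261 = (16*(-17/2))*261 = -136*261 = -35496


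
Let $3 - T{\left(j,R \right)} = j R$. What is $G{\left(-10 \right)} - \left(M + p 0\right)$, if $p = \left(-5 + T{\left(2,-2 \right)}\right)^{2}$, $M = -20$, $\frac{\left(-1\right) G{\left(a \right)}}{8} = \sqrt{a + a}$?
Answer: $20 - 16 i \sqrt{5} \approx 20.0 - 35.777 i$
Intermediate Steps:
$G{\left(a \right)} = - 8 \sqrt{2} \sqrt{a}$ ($G{\left(a \right)} = - 8 \sqrt{a + a} = - 8 \sqrt{2 a} = - 8 \sqrt{2} \sqrt{a}$)
$T{\left(j,R \right)} = 3 - R j$ ($T{\left(j,R \right)} = 3 - j R = 3 - R j$)
$p = 4$ ($p = \left(-5 - \left(-3 - 4\right)\right)^{2} = \left(-5 + \left(3 + 4\right)\right)^{2} = \left(-5 + 7\right)^{2} = 2^{2} = 4$)
$G{\left(-10 \right)} - \left(M + p 0\right) = - 8 \sqrt{2} \sqrt{-10} - \left(-20 + 4 \cdot 0\right) = - 8 \sqrt{2} i \sqrt{10} - \left(-20 + 0\right) = - 16 i \sqrt{5} - -20 = - 16 i \sqrt{5} + 20 = 20 - 16 i \sqrt{5}$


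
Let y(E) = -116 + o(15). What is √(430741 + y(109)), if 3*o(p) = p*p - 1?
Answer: √3876297/3 ≈ 656.28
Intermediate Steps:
o(p) = -⅓ + p²/3 (o(p) = (p*p - 1)/3 = (p² - 1)/3 = (-1 + p²)/3 = -⅓ + p²/3)
y(E) = -124/3 (y(E) = -116 + (-⅓ + (⅓)*15²) = -116 + (-⅓ + (⅓)*225) = -116 + (-⅓ + 75) = -116 + 224/3 = -124/3)
√(430741 + y(109)) = √(430741 - 124/3) = √(1292099/3) = √3876297/3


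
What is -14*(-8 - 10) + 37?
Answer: 289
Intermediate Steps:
-14*(-8 - 10) + 37 = -14*(-18) + 37 = 252 + 37 = 289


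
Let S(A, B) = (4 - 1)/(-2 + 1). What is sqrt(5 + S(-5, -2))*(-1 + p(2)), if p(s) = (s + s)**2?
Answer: 15*sqrt(2) ≈ 21.213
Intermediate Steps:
p(s) = 4*s**2 (p(s) = (2*s)**2 = 4*s**2)
S(A, B) = -3 (S(A, B) = 3/(-1) = 3*(-1) = -3)
sqrt(5 + S(-5, -2))*(-1 + p(2)) = sqrt(5 - 3)*(-1 + 4*2**2) = sqrt(2)*(-1 + 4*4) = sqrt(2)*(-1 + 16) = sqrt(2)*15 = 15*sqrt(2)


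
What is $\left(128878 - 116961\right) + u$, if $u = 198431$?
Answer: $210348$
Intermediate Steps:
$\left(128878 - 116961\right) + u = \left(128878 - 116961\right) + 198431 = 11917 + 198431 = 210348$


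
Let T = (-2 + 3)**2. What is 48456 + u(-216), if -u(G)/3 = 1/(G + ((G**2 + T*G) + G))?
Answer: 743121215/15336 ≈ 48456.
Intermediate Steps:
T = 1 (T = 1**2 = 1)
u(G) = -3/(G**2 + 3*G) (u(G) = -3/(G + ((G**2 + 1*G) + G)) = -3/(G + ((G**2 + G) + G)) = -3/(G + ((G + G**2) + G)) = -3/(G + (G**2 + 2*G)) = -3/(G**2 + 3*G))
48456 + u(-216) = 48456 - 3/(-216*(3 - 216)) = 48456 - 3*(-1/216)/(-213) = 48456 - 3*(-1/216)*(-1/213) = 48456 - 1/15336 = 743121215/15336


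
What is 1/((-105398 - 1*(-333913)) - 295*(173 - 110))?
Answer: 1/209930 ≈ 4.7635e-6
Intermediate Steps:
1/((-105398 - 1*(-333913)) - 295*(173 - 110)) = 1/((-105398 + 333913) - 295*63) = 1/(228515 - 18585) = 1/209930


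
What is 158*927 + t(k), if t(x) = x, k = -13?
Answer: 146453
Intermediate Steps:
158*927 + t(k) = 158*927 - 13 = 146466 - 13 = 146453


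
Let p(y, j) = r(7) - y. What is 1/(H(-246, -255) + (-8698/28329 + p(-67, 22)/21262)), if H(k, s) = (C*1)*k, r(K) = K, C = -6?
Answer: 301165599/444429003859 ≈ 0.00067765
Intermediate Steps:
p(y, j) = 7 - y
H(k, s) = -6*k (H(k, s) = (-6*1)*k = -6*k)
1/(H(-246, -255) + (-8698/28329 + p(-67, 22)/21262)) = 1/(-6*(-246) + (-8698/28329 + (7 - 1*(-67))/21262)) = 1/(1476 + (-8698*1/28329 + (7 + 67)*(1/21262))) = 1/(1476 + (-8698/28329 + 74*(1/21262))) = 1/(1476 + (-8698/28329 + 37/10631)) = 1/(1476 - 91420265/301165599) = 1/(444429003859/301165599) = 301165599/444429003859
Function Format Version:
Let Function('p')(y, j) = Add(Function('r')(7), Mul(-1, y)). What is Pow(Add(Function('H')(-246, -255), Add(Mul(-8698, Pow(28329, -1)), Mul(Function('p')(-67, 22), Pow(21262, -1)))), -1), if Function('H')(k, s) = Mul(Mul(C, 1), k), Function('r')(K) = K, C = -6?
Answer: Rational(301165599, 444429003859) ≈ 0.00067765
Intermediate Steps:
Function('p')(y, j) = Add(7, Mul(-1, y))
Function('H')(k, s) = Mul(-6, k) (Function('H')(k, s) = Mul(Mul(-6, 1), k) = Mul(-6, k))
Pow(Add(Function('H')(-246, -255), Add(Mul(-8698, Pow(28329, -1)), Mul(Function('p')(-67, 22), Pow(21262, -1)))), -1) = Pow(Add(Mul(-6, -246), Add(Mul(-8698, Pow(28329, -1)), Mul(Add(7, Mul(-1, -67)), Pow(21262, -1)))), -1) = Pow(Add(1476, Add(Mul(-8698, Rational(1, 28329)), Mul(Add(7, 67), Rational(1, 21262)))), -1) = Pow(Add(1476, Add(Rational(-8698, 28329), Mul(74, Rational(1, 21262)))), -1) = Pow(Add(1476, Add(Rational(-8698, 28329), Rational(37, 10631))), -1) = Pow(Add(1476, Rational(-91420265, 301165599)), -1) = Pow(Rational(444429003859, 301165599), -1) = Rational(301165599, 444429003859)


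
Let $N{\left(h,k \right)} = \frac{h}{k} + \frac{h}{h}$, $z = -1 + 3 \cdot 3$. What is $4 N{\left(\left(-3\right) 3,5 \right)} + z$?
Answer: $\frac{24}{5} \approx 4.8$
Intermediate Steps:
$z = 8$ ($z = -1 + 9 = 8$)
$N{\left(h,k \right)} = 1 + \frac{h}{k}$ ($N{\left(h,k \right)} = \frac{h}{k} + 1 = 1 + \frac{h}{k}$)
$4 N{\left(\left(-3\right) 3,5 \right)} + z = 4 \frac{\left(-3\right) 3 + 5}{5} + 8 = 4 \frac{-9 + 5}{5} + 8 = 4 \cdot \frac{1}{5} \left(-4\right) + 8 = 4 \left(- \frac{4}{5}\right) + 8 = - \frac{16}{5} + 8 = \frac{24}{5}$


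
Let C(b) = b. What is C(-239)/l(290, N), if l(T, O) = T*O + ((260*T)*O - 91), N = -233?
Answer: 239/17635861 ≈ 1.3552e-5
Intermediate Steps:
l(T, O) = -91 + 261*O*T (l(T, O) = O*T + (260*O*T - 91) = O*T + (-91 + 260*O*T) = -91 + 261*O*T)
C(-239)/l(290, N) = -239/(-91 + 261*(-233)*290) = -239/(-91 - 17635770) = -239/(-17635861) = -239*(-1/17635861) = 239/17635861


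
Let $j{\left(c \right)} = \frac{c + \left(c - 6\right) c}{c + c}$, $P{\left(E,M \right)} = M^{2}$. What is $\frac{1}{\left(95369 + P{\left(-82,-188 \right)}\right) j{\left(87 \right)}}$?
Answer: $\frac{1}{5359233} \approx 1.8659 \cdot 10^{-7}$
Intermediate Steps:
$j{\left(c \right)} = \frac{c + c \left(-6 + c\right)}{2 c}$ ($j{\left(c \right)} = \frac{c + \left(-6 + c\right) c}{2 c} = \left(c + c \left(-6 + c\right)\right) \frac{1}{2 c} = \frac{c + c \left(-6 + c\right)}{2 c}$)
$\frac{1}{\left(95369 + P{\left(-82,-188 \right)}\right) j{\left(87 \right)}} = \frac{1}{\left(95369 + \left(-188\right)^{2}\right) \left(- \frac{5}{2} + \frac{1}{2} \cdot 87\right)} = \frac{1}{\left(95369 + 35344\right) \left(- \frac{5}{2} + \frac{87}{2}\right)} = \frac{1}{130713 \cdot 41} = \frac{1}{130713} \cdot \frac{1}{41} = \frac{1}{5359233}$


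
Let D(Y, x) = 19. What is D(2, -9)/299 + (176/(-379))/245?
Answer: 1711621/27763645 ≈ 0.061650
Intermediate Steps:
D(2, -9)/299 + (176/(-379))/245 = 19/299 + (176/(-379))/245 = 19*(1/299) + (176*(-1/379))*(1/245) = 19/299 - 176/379*1/245 = 19/299 - 176/92855 = 1711621/27763645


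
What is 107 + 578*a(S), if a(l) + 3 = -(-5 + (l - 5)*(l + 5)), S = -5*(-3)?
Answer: -114337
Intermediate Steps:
S = 15
a(l) = 2 - (-5 + l)*(5 + l) (a(l) = -3 - (-5 + (l - 5)*(l + 5)) = -3 - (-5 + (-5 + l)*(5 + l)) = -3 + (5 - (-5 + l)*(5 + l)) = 2 - (-5 + l)*(5 + l))
107 + 578*a(S) = 107 + 578*(27 - 1*15²) = 107 + 578*(27 - 1*225) = 107 + 578*(27 - 225) = 107 + 578*(-198) = 107 - 114444 = -114337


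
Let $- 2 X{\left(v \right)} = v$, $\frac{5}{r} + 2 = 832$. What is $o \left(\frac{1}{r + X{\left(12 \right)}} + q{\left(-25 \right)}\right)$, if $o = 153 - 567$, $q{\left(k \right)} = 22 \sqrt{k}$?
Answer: $\frac{68724}{995} - 45540 i \approx 69.069 - 45540.0 i$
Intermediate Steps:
$r = \frac{1}{166}$ ($r = \frac{5}{-2 + 832} = \frac{5}{830} = 5 \cdot \frac{1}{830} = \frac{1}{166} \approx 0.0060241$)
$X{\left(v \right)} = - \frac{v}{2}$
$o = -414$
$o \left(\frac{1}{r + X{\left(12 \right)}} + q{\left(-25 \right)}\right) = - 414 \left(\frac{1}{\frac{1}{166} - 6} + 22 \sqrt{-25}\right) = - 414 \left(\frac{1}{\frac{1}{166} - 6} + 22 \cdot 5 i\right) = - 414 \left(\frac{1}{- \frac{995}{166}} + 110 i\right) = - 414 \left(- \frac{166}{995} + 110 i\right) = \frac{68724}{995} - 45540 i$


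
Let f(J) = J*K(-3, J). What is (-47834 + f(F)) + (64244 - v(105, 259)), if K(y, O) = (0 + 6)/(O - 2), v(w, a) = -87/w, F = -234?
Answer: 33900646/2065 ≈ 16417.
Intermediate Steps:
K(y, O) = 6/(-2 + O)
f(J) = 6*J/(-2 + J) (f(J) = J*(6/(-2 + J)) = 6*J/(-2 + J))
(-47834 + f(F)) + (64244 - v(105, 259)) = (-47834 + 6*(-234)/(-2 - 234)) + (64244 - (-87)/105) = (-47834 + 6*(-234)/(-236)) + (64244 - (-87)/105) = (-47834 + 6*(-234)*(-1/236)) + (64244 - 1*(-29/35)) = (-47834 + 351/59) + (64244 + 29/35) = -2821855/59 + 2248569/35 = 33900646/2065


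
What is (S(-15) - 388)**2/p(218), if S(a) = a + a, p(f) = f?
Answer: 87362/109 ≈ 801.49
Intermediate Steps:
S(a) = 2*a
(S(-15) - 388)**2/p(218) = (2*(-15) - 388)**2/218 = (-30 - 388)**2*(1/218) = (-418)**2*(1/218) = 174724*(1/218) = 87362/109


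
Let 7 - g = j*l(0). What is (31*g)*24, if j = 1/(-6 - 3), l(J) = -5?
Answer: 14384/3 ≈ 4794.7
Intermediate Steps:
j = -⅑ (j = 1/(-9) = -⅑ ≈ -0.11111)
g = 58/9 (g = 7 - (-1)*(-5)/9 = 7 - 1*5/9 = 7 - 5/9 = 58/9 ≈ 6.4444)
(31*g)*24 = (31*(58/9))*24 = (1798/9)*24 = 14384/3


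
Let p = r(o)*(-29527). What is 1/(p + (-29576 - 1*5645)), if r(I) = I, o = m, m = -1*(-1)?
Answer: -1/64748 ≈ -1.5445e-5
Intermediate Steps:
m = 1
o = 1
p = -29527 (p = 1*(-29527) = -29527)
1/(p + (-29576 - 1*5645)) = 1/(-29527 + (-29576 - 1*5645)) = 1/(-29527 + (-29576 - 5645)) = 1/(-29527 - 35221) = 1/(-64748) = -1/64748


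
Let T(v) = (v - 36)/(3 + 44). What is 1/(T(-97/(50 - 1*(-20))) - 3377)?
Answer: -3290/11112947 ≈ -0.00029605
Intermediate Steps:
T(v) = -36/47 + v/47 (T(v) = (-36 + v)/47 = (-36 + v)*(1/47) = -36/47 + v/47)
1/(T(-97/(50 - 1*(-20))) - 3377) = 1/((-36/47 + (-97/(50 - 1*(-20)))/47) - 3377) = 1/((-36/47 + (-97/(50 + 20))/47) - 3377) = 1/((-36/47 + (-97/70)/47) - 3377) = 1/((-36/47 + (-97*1/70)/47) - 3377) = 1/((-36/47 + (1/47)*(-97/70)) - 3377) = 1/((-36/47 - 97/3290) - 3377) = 1/(-2617/3290 - 3377) = 1/(-11112947/3290) = -3290/11112947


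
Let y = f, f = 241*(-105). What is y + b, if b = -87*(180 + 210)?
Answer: -59235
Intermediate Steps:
f = -25305
b = -33930 (b = -87*390 = -1*33930 = -33930)
y = -25305
y + b = -25305 - 33930 = -59235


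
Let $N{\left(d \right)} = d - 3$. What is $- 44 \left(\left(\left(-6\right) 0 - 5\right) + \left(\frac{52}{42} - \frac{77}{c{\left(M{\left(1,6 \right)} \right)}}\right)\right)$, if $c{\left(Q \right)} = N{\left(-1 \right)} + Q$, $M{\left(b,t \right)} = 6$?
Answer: $\frac{39050}{21} \approx 1859.5$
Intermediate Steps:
$N{\left(d \right)} = -3 + d$ ($N{\left(d \right)} = d - 3 = -3 + d$)
$c{\left(Q \right)} = -4 + Q$ ($c{\left(Q \right)} = \left(-3 - 1\right) + Q = -4 + Q$)
$- 44 \left(\left(\left(-6\right) 0 - 5\right) + \left(\frac{52}{42} - \frac{77}{c{\left(M{\left(1,6 \right)} \right)}}\right)\right) = - 44 \left(\left(\left(-6\right) 0 - 5\right) + \left(\frac{52}{42} - \frac{77}{-4 + 6}\right)\right) = - 44 \left(\left(0 - 5\right) + \left(52 \cdot \frac{1}{42} - \frac{77}{2}\right)\right) = - 44 \left(-5 + \left(\frac{26}{21} - \frac{77}{2}\right)\right) = - 44 \left(-5 - \frac{1565}{42}\right) = \left(-44\right) \left(- \frac{1775}{42}\right) = \frac{39050}{21}$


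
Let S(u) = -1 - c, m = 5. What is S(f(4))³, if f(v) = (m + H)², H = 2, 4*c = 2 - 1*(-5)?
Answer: -1331/64 ≈ -20.797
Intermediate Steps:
c = 7/4 (c = (2 - 1*(-5))/4 = (2 + 5)/4 = (¼)*7 = 7/4 ≈ 1.7500)
f(v) = 49 (f(v) = (5 + 2)² = 7² = 49)
S(u) = -11/4 (S(u) = -1 - 1*7/4 = -1 - 7/4 = -11/4)
S(f(4))³ = (-11/4)³ = -1331/64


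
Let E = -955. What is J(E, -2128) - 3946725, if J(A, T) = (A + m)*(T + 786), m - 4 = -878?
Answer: -1492207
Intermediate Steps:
m = -874 (m = 4 - 878 = -874)
J(A, T) = (-874 + A)*(786 + T) (J(A, T) = (A - 874)*(T + 786) = (-874 + A)*(786 + T))
J(E, -2128) - 3946725 = (-686964 - 874*(-2128) + 786*(-955) - 955*(-2128)) - 3946725 = (-686964 + 1859872 - 750630 + 2032240) - 3946725 = 2454518 - 3946725 = -1492207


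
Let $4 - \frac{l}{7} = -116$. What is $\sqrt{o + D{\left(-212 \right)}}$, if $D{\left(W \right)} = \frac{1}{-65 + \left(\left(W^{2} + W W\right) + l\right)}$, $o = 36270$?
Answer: $\frac{\sqrt{298131405058293}}{90663} \approx 190.45$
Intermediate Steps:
$l = 840$ ($l = 28 - -812 = 28 + 812 = 840$)
$D{\left(W \right)} = \frac{1}{775 + 2 W^{2}}$ ($D{\left(W \right)} = \frac{1}{-65 + \left(\left(W^{2} + W W\right) + 840\right)} = \frac{1}{-65 + \left(\left(W^{2} + W^{2}\right) + 840\right)} = \frac{1}{-65 + \left(2 W^{2} + 840\right)} = \frac{1}{-65 + \left(840 + 2 W^{2}\right)} = \frac{1}{775 + 2 W^{2}}$)
$\sqrt{o + D{\left(-212 \right)}} = \sqrt{36270 + \frac{1}{775 + 2 \left(-212\right)^{2}}} = \sqrt{36270 + \frac{1}{775 + 2 \cdot 44944}} = \sqrt{36270 + \frac{1}{775 + 89888}} = \sqrt{36270 + \frac{1}{90663}} = \sqrt{\frac{3288347011}{90663}} = \frac{\sqrt{298131405058293}}{90663}$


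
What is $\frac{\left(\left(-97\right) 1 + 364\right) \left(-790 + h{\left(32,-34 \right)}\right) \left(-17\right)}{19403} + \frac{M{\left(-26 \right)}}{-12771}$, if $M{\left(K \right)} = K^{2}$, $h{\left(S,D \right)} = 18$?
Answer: $\frac{44737846840}{247795713} \approx 180.54$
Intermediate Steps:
$\frac{\left(\left(-97\right) 1 + 364\right) \left(-790 + h{\left(32,-34 \right)}\right) \left(-17\right)}{19403} + \frac{M{\left(-26 \right)}}{-12771} = \frac{\left(\left(-97\right) 1 + 364\right) \left(-790 + 18\right) \left(-17\right)}{19403} + \frac{\left(-26\right)^{2}}{-12771} = \left(-97 + 364\right) \left(-772\right) \left(-17\right) \frac{1}{19403} + 676 \left(- \frac{1}{12771}\right) = 267 \left(-772\right) \left(-17\right) \frac{1}{19403} - \frac{676}{12771} = \left(-206124\right) \left(-17\right) \frac{1}{19403} - \frac{676}{12771} = 3504108 \cdot \frac{1}{19403} - \frac{676}{12771} = \frac{3504108}{19403} - \frac{676}{12771} = \frac{44737846840}{247795713}$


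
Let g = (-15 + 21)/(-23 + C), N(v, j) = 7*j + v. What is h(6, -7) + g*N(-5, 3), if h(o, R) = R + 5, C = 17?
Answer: -18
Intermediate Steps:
N(v, j) = v + 7*j
h(o, R) = 5 + R
g = -1 (g = (-15 + 21)/(-23 + 17) = 6/(-6) = 6*(-1/6) = -1)
h(6, -7) + g*N(-5, 3) = (5 - 7) - (-5 + 7*3) = -2 - (-5 + 21) = -2 - 1*16 = -2 - 16 = -18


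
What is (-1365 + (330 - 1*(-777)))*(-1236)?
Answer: 318888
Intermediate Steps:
(-1365 + (330 - 1*(-777)))*(-1236) = (-1365 + (330 + 777))*(-1236) = (-1365 + 1107)*(-1236) = -258*(-1236) = 318888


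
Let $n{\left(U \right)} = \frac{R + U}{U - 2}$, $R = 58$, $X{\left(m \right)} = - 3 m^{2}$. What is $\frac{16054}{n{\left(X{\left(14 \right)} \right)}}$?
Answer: $\frac{947186}{53} \approx 17871.0$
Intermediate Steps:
$n{\left(U \right)} = \frac{58 + U}{-2 + U}$ ($n{\left(U \right)} = \frac{58 + U}{U - 2} = \frac{58 + U}{-2 + U}$)
$\frac{16054}{n{\left(X{\left(14 \right)} \right)}} = \frac{16054}{\frac{1}{-2 - 3 \cdot 14^{2}} \left(58 - 3 \cdot 14^{2}\right)} = \frac{16054}{\frac{1}{-2 - 588} \left(58 - 588\right)} = \frac{16054}{\frac{1}{-590} \left(-530\right)} = \frac{16054}{\left(- \frac{1}{590}\right) \left(-530\right)} = \frac{16054}{\frac{53}{59}} = 16054 \cdot \frac{59}{53} = \frac{947186}{53}$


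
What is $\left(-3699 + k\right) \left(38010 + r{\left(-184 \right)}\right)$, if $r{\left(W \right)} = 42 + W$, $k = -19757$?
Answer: $-888231808$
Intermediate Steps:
$\left(-3699 + k\right) \left(38010 + r{\left(-184 \right)}\right) = \left(-3699 - 19757\right) \left(38010 + \left(42 - 184\right)\right) = - 23456 \left(38010 - 142\right) = \left(-23456\right) 37868 = -888231808$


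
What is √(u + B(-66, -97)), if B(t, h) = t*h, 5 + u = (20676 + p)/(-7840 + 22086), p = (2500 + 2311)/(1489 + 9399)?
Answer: √9621371775362134865/38777612 ≈ 79.990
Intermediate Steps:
p = 4811/10888 ≈ 0.44186
u = -550427141/155110448 (u = -5 + (20676 + 4811/10888)/(-7840 + 22086) = -5 + (225125099/10888)/14246 = -5 + (225125099/10888)*(1/14246) = -5 + 225125099/155110448 = -550427141/155110448 ≈ -3.5486)
B(t, h) = h*t
√(u + B(-66, -97)) = √(-550427141/155110448 - 97*(-66)) = √(-550427141/155110448 + 6402) = √(992466660955/155110448) = √9621371775362134865/38777612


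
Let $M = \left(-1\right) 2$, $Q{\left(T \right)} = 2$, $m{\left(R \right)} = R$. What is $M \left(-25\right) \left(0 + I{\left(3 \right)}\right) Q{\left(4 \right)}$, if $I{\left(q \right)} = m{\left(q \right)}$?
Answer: $300$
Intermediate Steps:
$I{\left(q \right)} = q$
$M = -2$
$M \left(-25\right) \left(0 + I{\left(3 \right)}\right) Q{\left(4 \right)} = \left(-2\right) \left(-25\right) \left(0 + 3\right) 2 = 50 \cdot 3 \cdot 2 = 50 \cdot 6 = 300$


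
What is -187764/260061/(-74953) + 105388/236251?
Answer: 684768122008456/1535029227924461 ≈ 0.44609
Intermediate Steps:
-187764/260061/(-74953) + 105388/236251 = -187764*1/260061*(-1/74953) + 105388*(1/236251) = -62588/86687*(-1/74953) + 105388/236251 = 62588/6497450711 + 105388/236251 = 684768122008456/1535029227924461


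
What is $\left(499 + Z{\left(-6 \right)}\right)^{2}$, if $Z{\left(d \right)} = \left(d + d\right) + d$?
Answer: $231361$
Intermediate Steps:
$Z{\left(d \right)} = 3 d$ ($Z{\left(d \right)} = 2 d + d = 3 d$)
$\left(499 + Z{\left(-6 \right)}\right)^{2} = \left(499 + 3 \left(-6\right)\right)^{2} = \left(499 - 18\right)^{2} = 481^{2} = 231361$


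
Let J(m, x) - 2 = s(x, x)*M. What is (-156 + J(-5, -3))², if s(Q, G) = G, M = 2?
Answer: 25600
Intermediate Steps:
J(m, x) = 2 + 2*x (J(m, x) = 2 + x*2 = 2 + 2*x)
(-156 + J(-5, -3))² = (-156 + (2 + 2*(-3)))² = (-156 + (2 - 6))² = (-156 - 4)² = (-160)² = 25600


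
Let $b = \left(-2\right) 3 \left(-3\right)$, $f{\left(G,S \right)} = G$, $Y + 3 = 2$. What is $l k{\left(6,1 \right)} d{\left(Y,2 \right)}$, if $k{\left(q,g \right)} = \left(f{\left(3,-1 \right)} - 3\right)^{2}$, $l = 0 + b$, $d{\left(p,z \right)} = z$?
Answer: $0$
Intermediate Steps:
$Y = -1$ ($Y = -3 + 2 = -1$)
$b = 18$ ($b = \left(-6\right) \left(-3\right) = 18$)
$l = 18$ ($l = 0 + 18 = 18$)
$k{\left(q,g \right)} = 0$ ($k{\left(q,g \right)} = \left(3 - 3\right)^{2} = 0^{2} = 0$)
$l k{\left(6,1 \right)} d{\left(Y,2 \right)} = 18 \cdot 0 \cdot 2 = 0 \cdot 2 = 0$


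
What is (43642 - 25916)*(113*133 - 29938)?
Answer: -264276934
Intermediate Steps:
(43642 - 25916)*(113*133 - 29938) = 17726*(15029 - 29938) = 17726*(-14909) = -264276934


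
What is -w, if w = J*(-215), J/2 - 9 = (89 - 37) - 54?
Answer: 3010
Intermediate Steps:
J = 14 (J = 18 + 2*((89 - 37) - 54) = 18 + 2*(52 - 54) = 18 + 2*(-2) = 18 - 4 = 14)
w = -3010 (w = 14*(-215) = -3010)
-w = -1*(-3010) = 3010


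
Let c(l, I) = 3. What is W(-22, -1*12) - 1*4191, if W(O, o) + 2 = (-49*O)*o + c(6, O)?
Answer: -17126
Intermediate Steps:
W(O, o) = 1 - 49*O*o (W(O, o) = -2 + ((-49*O)*o + 3) = -2 + (-49*O*o + 3) = -2 + (3 - 49*O*o) = 1 - 49*O*o)
W(-22, -1*12) - 1*4191 = (1 - 49*(-22)*(-1*12)) - 1*4191 = (1 - 49*(-22)*(-12)) - 4191 = (1 - 12936) - 4191 = -12935 - 4191 = -17126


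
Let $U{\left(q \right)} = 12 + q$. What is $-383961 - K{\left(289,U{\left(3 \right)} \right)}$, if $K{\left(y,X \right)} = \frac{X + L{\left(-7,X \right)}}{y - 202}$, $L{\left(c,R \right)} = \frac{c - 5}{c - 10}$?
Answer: $- \frac{189292862}{493} \approx -3.8396 \cdot 10^{5}$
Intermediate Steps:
$L{\left(c,R \right)} = \frac{-5 + c}{-10 + c}$
$K{\left(y,X \right)} = \frac{\frac{12}{17} + X}{-202 + y}$ ($K{\left(y,X \right)} = \frac{X + \frac{-5 - 7}{-10 - 7}}{y - 202} = \frac{X + \frac{1}{-17} \left(-12\right)}{-202 + y} = \frac{X - - \frac{12}{17}}{-202 + y} = \frac{X + \frac{12}{17}}{-202 + y} = \frac{\frac{12}{17} + X}{-202 + y}$)
$-383961 - K{\left(289,U{\left(3 \right)} \right)} = -383961 - \frac{\frac{12}{17} + \left(12 + 3\right)}{-202 + 289} = -383961 - \frac{\frac{12}{17} + 15}{87} = -383961 - \frac{1}{87} \cdot \frac{267}{17} = -383961 - \frac{89}{493} = - \frac{189292862}{493}$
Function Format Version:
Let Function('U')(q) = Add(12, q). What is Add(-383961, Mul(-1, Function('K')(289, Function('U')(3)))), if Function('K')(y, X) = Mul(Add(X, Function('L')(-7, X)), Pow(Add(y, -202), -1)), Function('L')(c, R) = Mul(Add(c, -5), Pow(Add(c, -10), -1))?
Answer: Rational(-189292862, 493) ≈ -3.8396e+5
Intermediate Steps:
Function('L')(c, R) = Mul(Pow(Add(-10, c), -1), Add(-5, c)) (Function('L')(c, R) = Mul(Add(-5, c), Pow(Add(-10, c), -1)) = Mul(Pow(Add(-10, c), -1), Add(-5, c)))
Function('K')(y, X) = Mul(Pow(Add(-202, y), -1), Add(Rational(12, 17), X)) (Function('K')(y, X) = Mul(Add(X, Mul(Pow(Add(-10, -7), -1), Add(-5, -7))), Pow(Add(y, -202), -1)) = Mul(Add(X, Mul(Pow(-17, -1), -12)), Pow(Add(-202, y), -1)) = Mul(Add(X, Mul(Rational(-1, 17), -12)), Pow(Add(-202, y), -1)) = Mul(Add(X, Rational(12, 17)), Pow(Add(-202, y), -1)) = Mul(Add(Rational(12, 17), X), Pow(Add(-202, y), -1)) = Mul(Pow(Add(-202, y), -1), Add(Rational(12, 17), X)))
Add(-383961, Mul(-1, Function('K')(289, Function('U')(3)))) = Add(-383961, Mul(-1, Mul(Pow(Add(-202, 289), -1), Add(Rational(12, 17), Add(12, 3))))) = Add(-383961, Mul(-1, Mul(Pow(87, -1), Add(Rational(12, 17), 15)))) = Add(-383961, Mul(-1, Mul(Rational(1, 87), Rational(267, 17)))) = Add(-383961, Mul(-1, Rational(89, 493))) = Add(-383961, Rational(-89, 493)) = Rational(-189292862, 493)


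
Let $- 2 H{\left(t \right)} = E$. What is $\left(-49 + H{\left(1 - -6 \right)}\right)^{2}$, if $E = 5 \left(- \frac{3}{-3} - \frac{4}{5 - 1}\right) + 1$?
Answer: $\frac{9801}{4} \approx 2450.3$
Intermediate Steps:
$E = 1$ ($E = 5 \left(\left(-3\right) \left(- \frac{1}{3}\right) - \frac{4}{4}\right) + 1 = 5 \left(1 - 1\right) + 1 = 5 \cdot 0 + 1 = 0 + 1 = 1$)
$H{\left(t \right)} = - \frac{1}{2}$ ($H{\left(t \right)} = \left(- \frac{1}{2}\right) 1 = - \frac{1}{2}$)
$\left(-49 + H{\left(1 - -6 \right)}\right)^{2} = \left(-49 - \frac{1}{2}\right)^{2} = \left(- \frac{99}{2}\right)^{2} = \frac{9801}{4}$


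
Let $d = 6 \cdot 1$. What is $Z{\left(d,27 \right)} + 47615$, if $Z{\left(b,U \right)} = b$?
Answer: $47621$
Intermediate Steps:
$d = 6$
$Z{\left(d,27 \right)} + 47615 = 6 + 47615 = 47621$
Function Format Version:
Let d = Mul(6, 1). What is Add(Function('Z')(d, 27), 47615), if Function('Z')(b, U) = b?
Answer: 47621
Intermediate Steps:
d = 6
Add(Function('Z')(d, 27), 47615) = Add(6, 47615) = 47621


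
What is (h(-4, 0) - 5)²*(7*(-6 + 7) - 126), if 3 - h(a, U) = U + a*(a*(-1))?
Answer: -23324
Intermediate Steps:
h(a, U) = 3 + a² - U (h(a, U) = 3 - (U + a*(a*(-1))) = 3 - (U + a*(-a)) = 3 - (U - a²) = 3 + (a² - U) = 3 + a² - U)
(h(-4, 0) - 5)²*(7*(-6 + 7) - 126) = ((3 + (-4)² - 1*0) - 5)²*(7*(-6 + 7) - 126) = ((3 + 16 + 0) - 5)²*(7*1 - 126) = (19 - 5)²*(7 - 126) = 14²*(-119) = 196*(-119) = -23324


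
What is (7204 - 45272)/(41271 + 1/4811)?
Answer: -91572574/99277391 ≈ -0.92239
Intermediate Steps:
(7204 - 45272)/(41271 + 1/4811) = -38068/(41271 + 1/4811) = -38068/198554782/4811 = -38068*4811/198554782 = -91572574/99277391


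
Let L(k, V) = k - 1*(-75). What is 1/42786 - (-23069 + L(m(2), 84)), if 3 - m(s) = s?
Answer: 983778499/42786 ≈ 22993.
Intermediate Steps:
m(s) = 3 - s
L(k, V) = 75 + k (L(k, V) = k + 75 = 75 + k)
1/42786 - (-23069 + L(m(2), 84)) = 1/42786 - (-23069 + (75 + (3 - 1*2))) = 1/42786 - (-23069 + (75 + (3 - 2))) = 1/42786 - (-23069 + (75 + 1)) = 1/42786 - (-23069 + 76) = 1/42786 - 1*(-22993) = 1/42786 + 22993 = 983778499/42786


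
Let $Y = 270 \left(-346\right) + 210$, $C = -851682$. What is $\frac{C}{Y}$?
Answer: $\frac{10919}{1195} \approx 9.1372$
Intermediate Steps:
$Y = -93210$ ($Y = -93420 + 210 = -93210$)
$\frac{C}{Y} = - \frac{851682}{-93210} = \left(-851682\right) \left(- \frac{1}{93210}\right) = \frac{10919}{1195}$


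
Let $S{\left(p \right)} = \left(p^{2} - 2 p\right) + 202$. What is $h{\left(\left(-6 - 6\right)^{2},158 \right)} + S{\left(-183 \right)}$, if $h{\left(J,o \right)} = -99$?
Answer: $33958$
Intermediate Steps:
$S{\left(p \right)} = 202 + p^{2} - 2 p$
$h{\left(\left(-6 - 6\right)^{2},158 \right)} + S{\left(-183 \right)} = -99 + \left(202 + \left(-183\right)^{2} - -366\right) = -99 + \left(202 + 33489 + 366\right) = -99 + 34057 = 33958$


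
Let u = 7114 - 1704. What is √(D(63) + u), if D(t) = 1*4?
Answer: √5414 ≈ 73.580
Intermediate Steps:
D(t) = 4
u = 5410
√(D(63) + u) = √(4 + 5410) = √5414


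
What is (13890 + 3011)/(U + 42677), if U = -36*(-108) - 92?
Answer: 16901/46473 ≈ 0.36367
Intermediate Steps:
U = 3796 (U = 3888 - 92 = 3796)
(13890 + 3011)/(U + 42677) = (13890 + 3011)/(3796 + 42677) = 16901/46473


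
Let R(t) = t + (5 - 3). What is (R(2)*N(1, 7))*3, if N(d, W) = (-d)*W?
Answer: -84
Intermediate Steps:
N(d, W) = -W*d
R(t) = 2 + t (R(t) = t + 2 = 2 + t)
(R(2)*N(1, 7))*3 = ((2 + 2)*(-1*7*1))*3 = (4*(-7))*3 = -28*3 = -84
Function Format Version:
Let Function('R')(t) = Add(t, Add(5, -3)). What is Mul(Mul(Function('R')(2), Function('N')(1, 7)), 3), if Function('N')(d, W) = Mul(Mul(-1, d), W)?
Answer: -84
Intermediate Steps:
Function('N')(d, W) = Mul(-1, W, d)
Function('R')(t) = Add(2, t) (Function('R')(t) = Add(t, 2) = Add(2, t))
Mul(Mul(Function('R')(2), Function('N')(1, 7)), 3) = Mul(Mul(Add(2, 2), Mul(-1, 7, 1)), 3) = Mul(Mul(4, -7), 3) = Mul(-28, 3) = -84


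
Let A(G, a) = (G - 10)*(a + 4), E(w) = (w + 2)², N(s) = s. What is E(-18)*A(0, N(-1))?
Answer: -7680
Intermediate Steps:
E(w) = (2 + w)²
A(G, a) = (-10 + G)*(4 + a)
E(-18)*A(0, N(-1)) = (2 - 18)²*(-40 - 10*(-1) + 4*0 + 0*(-1)) = (-16)²*(-40 + 10 + 0 + 0) = 256*(-30) = -7680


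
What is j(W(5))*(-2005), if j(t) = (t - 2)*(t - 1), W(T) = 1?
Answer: 0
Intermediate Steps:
j(t) = (-1 + t)*(-2 + t) (j(t) = (-2 + t)*(-1 + t) = (-1 + t)*(-2 + t))
j(W(5))*(-2005) = (2 + 1² - 3*1)*(-2005) = (2 + 1 - 3)*(-2005) = 0*(-2005) = 0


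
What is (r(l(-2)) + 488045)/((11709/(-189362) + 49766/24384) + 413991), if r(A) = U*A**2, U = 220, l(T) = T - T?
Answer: 563375112759840/477893106740491 ≈ 1.1789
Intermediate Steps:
l(T) = 0
r(A) = 220*A**2
(r(l(-2)) + 488045)/((11709/(-189362) + 49766/24384) + 413991) = (220*0**2 + 488045)/((11709/(-189362) + 49766/24384) + 413991) = (220*0 + 488045)/((11709*(-1/189362) + 49766*(1/24384)) + 413991) = (0 + 488045)/((-11709/189362 + 24883/12192) + 413991) = 488045/(2284569259/1154350752 + 413991) = 488045/(477893106740491/1154350752) = 488045*(1154350752/477893106740491) = 563375112759840/477893106740491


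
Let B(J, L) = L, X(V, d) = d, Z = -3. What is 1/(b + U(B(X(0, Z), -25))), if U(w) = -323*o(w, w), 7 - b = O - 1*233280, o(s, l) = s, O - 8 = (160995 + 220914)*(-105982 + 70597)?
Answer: 1/13514091319 ≈ 7.3997e-11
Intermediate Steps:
O = -13513849957 (O = 8 + (160995 + 220914)*(-105982 + 70597) = 8 + 381909*(-35385) = 8 - 13513849965 = -13513849957)
b = 13514083244 (b = 7 - (-13513849957 - 1*233280) = 7 - (-13513849957 - 233280) = 7 - 1*(-13514083237) = 7 + 13514083237 = 13514083244)
U(w) = -323*w
1/(b + U(B(X(0, Z), -25))) = 1/(13514083244 - 323*(-25)) = 1/(13514083244 + 8075) = 1/13514091319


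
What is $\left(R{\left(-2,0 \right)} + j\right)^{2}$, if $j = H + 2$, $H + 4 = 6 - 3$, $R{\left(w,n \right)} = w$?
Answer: $1$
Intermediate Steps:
$H = -1$ ($H = -4 + \left(6 - 3\right) = -4 + 3 = -1$)
$j = 1$ ($j = -1 + 2 = 1$)
$\left(R{\left(-2,0 \right)} + j\right)^{2} = \left(-2 + 1\right)^{2} = \left(-1\right)^{2} = 1$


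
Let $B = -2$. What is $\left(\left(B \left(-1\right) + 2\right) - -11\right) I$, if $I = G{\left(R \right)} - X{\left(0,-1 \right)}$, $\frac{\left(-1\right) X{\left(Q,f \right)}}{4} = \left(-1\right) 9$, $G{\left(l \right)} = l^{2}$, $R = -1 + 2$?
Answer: $-525$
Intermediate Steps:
$R = 1$
$X{\left(Q,f \right)} = 36$ ($X{\left(Q,f \right)} = - 4 \left(\left(-1\right) 9\right) = \left(-4\right) \left(-9\right) = 36$)
$I = -35$ ($I = 1^{2} - 36 = 1 - 36 = -35$)
$\left(\left(B \left(-1\right) + 2\right) - -11\right) I = \left(\left(\left(-2\right) \left(-1\right) + 2\right) - -11\right) \left(-35\right) = \left(\left(2 + 2\right) + 11\right) \left(-35\right) = \left(4 + 11\right) \left(-35\right) = 15 \left(-35\right) = -525$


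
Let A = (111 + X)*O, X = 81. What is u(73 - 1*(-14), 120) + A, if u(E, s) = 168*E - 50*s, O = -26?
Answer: 3624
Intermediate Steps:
u(E, s) = -50*s + 168*E
A = -4992 (A = (111 + 81)*(-26) = 192*(-26) = -4992)
u(73 - 1*(-14), 120) + A = (-50*120 + 168*(73 - 1*(-14))) - 4992 = (-6000 + 168*(73 + 14)) - 4992 = (-6000 + 168*87) - 4992 = (-6000 + 14616) - 4992 = 8616 - 4992 = 3624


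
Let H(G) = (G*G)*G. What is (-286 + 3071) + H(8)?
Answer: 3297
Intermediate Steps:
H(G) = G³ (H(G) = G²*G = G³)
(-286 + 3071) + H(8) = (-286 + 3071) + 8³ = 2785 + 512 = 3297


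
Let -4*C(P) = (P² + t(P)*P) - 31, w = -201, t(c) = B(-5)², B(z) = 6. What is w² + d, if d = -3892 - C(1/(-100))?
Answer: 1460046401/40000 ≈ 36501.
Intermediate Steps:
t(c) = 36 (t(c) = 6² = 36)
C(P) = 31/4 - 9*P - P²/4 (C(P) = -((P² + 36*P) - 31)/4 = -(-31 + P² + 36*P)/4 = 31/4 - 9*P - P²/4)
d = -155993599/40000 (d = -3892 - (31/4 - 9/(-100) - (1/(-100))²/4) = -3892 - (31/4 - 9*(-1/100) - (-1/100)²/4) = -3892 - (31/4 + 9/100 - ¼*1/10000) = -3892 - (31/4 + 9/100 - 1/40000) = -3892 - 1*313599/40000 = -3892 - 313599/40000 = -155993599/40000 ≈ -3899.8)
w² + d = (-201)² - 155993599/40000 = 40401 - 155993599/40000 = 1460046401/40000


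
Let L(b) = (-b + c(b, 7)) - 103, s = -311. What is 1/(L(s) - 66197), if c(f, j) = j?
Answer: -1/65982 ≈ -1.5156e-5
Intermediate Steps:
L(b) = -96 - b (L(b) = (-b + 7) - 103 = (7 - b) - 103 = -96 - b)
1/(L(s) - 66197) = 1/((-96 - 1*(-311)) - 66197) = 1/((-96 + 311) - 66197) = 1/(215 - 66197) = 1/(-65982) = -1/65982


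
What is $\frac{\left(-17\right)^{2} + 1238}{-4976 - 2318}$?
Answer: $- \frac{1527}{7294} \approx -0.20935$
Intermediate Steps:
$\frac{\left(-17\right)^{2} + 1238}{-4976 - 2318} = \frac{289 + 1238}{-7294} = 1527 \left(- \frac{1}{7294}\right) = - \frac{1527}{7294}$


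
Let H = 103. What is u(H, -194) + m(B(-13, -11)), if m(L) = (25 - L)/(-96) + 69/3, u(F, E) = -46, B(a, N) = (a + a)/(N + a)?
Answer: -26783/1152 ≈ -23.249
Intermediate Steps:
B(a, N) = 2*a/(N + a) (B(a, N) = (2*a)/(N + a) = 2*a/(N + a))
m(L) = 2183/96 + L/96 (m(L) = (25 - L)*(-1/96) + 69*(⅓) = (-25/96 + L/96) + 23 = 2183/96 + L/96)
u(H, -194) + m(B(-13, -11)) = -46 + (2183/96 + (2*(-13)/(-11 - 13))/96) = -46 + (2183/96 + (2*(-13)/(-24))/96) = -46 + (2183/96 + (2*(-13)*(-1/24))/96) = -46 + (2183/96 + (1/96)*(13/12)) = -46 + (2183/96 + 13/1152) = -46 + 26209/1152 = -26783/1152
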